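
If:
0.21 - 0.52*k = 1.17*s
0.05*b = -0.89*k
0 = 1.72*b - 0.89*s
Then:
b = 0.09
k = -0.01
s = 0.18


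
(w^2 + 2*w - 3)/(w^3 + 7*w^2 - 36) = (w - 1)/(w^2 + 4*w - 12)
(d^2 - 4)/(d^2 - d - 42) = (4 - d^2)/(-d^2 + d + 42)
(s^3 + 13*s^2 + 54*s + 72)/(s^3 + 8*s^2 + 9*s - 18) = (s + 4)/(s - 1)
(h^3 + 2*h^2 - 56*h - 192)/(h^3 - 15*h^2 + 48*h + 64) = (h^2 + 10*h + 24)/(h^2 - 7*h - 8)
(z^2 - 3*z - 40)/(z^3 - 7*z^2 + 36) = (z^2 - 3*z - 40)/(z^3 - 7*z^2 + 36)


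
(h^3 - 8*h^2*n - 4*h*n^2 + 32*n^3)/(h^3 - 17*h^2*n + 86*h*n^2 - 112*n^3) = (h + 2*n)/(h - 7*n)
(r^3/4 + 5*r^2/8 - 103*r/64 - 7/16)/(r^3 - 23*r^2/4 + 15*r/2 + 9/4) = (4*r^2 + 9*r - 28)/(16*(r^2 - 6*r + 9))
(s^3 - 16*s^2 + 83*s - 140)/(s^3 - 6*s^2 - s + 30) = (s^2 - 11*s + 28)/(s^2 - s - 6)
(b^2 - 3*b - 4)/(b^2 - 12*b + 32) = (b + 1)/(b - 8)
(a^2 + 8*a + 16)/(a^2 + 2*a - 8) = (a + 4)/(a - 2)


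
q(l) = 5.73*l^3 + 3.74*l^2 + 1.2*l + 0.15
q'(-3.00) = 133.47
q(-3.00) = -124.50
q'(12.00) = 2566.32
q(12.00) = 10454.55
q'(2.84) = 161.09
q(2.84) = 164.98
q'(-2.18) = 66.59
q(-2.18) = -44.06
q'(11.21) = 2245.22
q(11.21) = 8555.41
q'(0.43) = 7.59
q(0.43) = 1.81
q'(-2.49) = 89.15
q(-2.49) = -68.11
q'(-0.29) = 0.48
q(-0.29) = -0.02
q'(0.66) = 13.62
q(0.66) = 4.22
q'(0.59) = 11.60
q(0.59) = 3.34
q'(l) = 17.19*l^2 + 7.48*l + 1.2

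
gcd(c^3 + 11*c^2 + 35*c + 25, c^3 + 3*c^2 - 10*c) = c + 5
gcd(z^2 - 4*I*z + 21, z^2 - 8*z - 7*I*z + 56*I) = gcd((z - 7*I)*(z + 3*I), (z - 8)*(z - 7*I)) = z - 7*I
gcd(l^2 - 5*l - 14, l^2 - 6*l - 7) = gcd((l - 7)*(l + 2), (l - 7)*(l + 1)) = l - 7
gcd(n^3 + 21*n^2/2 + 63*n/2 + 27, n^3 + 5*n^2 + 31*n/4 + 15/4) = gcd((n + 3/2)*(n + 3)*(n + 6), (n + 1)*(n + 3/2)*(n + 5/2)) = n + 3/2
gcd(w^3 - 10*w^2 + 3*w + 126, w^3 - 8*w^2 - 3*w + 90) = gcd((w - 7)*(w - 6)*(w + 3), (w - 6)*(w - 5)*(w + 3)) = w^2 - 3*w - 18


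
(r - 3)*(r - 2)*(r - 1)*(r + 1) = r^4 - 5*r^3 + 5*r^2 + 5*r - 6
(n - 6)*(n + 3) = n^2 - 3*n - 18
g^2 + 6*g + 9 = (g + 3)^2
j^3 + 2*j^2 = j^2*(j + 2)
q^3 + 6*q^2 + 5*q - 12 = (q - 1)*(q + 3)*(q + 4)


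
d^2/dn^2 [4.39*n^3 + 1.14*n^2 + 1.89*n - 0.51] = 26.34*n + 2.28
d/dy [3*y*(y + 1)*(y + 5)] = 9*y^2 + 36*y + 15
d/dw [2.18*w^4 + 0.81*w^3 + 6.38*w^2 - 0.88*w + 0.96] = 8.72*w^3 + 2.43*w^2 + 12.76*w - 0.88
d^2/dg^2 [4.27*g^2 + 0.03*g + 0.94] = 8.54000000000000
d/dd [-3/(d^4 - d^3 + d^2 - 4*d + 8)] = 3*(4*d^3 - 3*d^2 + 2*d - 4)/(d^4 - d^3 + d^2 - 4*d + 8)^2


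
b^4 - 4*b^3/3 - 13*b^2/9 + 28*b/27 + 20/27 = (b - 5/3)*(b - 1)*(b + 2/3)^2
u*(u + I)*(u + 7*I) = u^3 + 8*I*u^2 - 7*u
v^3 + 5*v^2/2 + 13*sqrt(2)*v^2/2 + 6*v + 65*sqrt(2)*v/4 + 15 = (v + 5/2)*(v + sqrt(2)/2)*(v + 6*sqrt(2))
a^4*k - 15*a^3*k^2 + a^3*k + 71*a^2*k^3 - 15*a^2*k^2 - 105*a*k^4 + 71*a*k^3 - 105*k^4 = (a - 7*k)*(a - 5*k)*(a - 3*k)*(a*k + k)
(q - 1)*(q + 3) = q^2 + 2*q - 3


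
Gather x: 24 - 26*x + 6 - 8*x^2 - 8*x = -8*x^2 - 34*x + 30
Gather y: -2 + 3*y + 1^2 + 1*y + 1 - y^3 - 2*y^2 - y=-y^3 - 2*y^2 + 3*y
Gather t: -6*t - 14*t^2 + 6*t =-14*t^2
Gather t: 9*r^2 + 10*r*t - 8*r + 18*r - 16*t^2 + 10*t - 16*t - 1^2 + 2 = 9*r^2 + 10*r - 16*t^2 + t*(10*r - 6) + 1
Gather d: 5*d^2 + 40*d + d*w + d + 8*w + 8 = 5*d^2 + d*(w + 41) + 8*w + 8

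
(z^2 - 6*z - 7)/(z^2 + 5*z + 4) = (z - 7)/(z + 4)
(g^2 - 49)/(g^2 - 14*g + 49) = (g + 7)/(g - 7)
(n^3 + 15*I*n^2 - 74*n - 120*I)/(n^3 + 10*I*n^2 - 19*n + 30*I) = (n + 4*I)/(n - I)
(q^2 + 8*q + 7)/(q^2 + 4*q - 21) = (q + 1)/(q - 3)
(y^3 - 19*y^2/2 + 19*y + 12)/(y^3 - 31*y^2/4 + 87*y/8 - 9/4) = 4*(2*y^2 - 7*y - 4)/(8*y^2 - 14*y + 3)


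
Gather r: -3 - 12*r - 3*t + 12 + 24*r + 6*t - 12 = 12*r + 3*t - 3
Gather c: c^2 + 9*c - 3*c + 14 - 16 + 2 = c^2 + 6*c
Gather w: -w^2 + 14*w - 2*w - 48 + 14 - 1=-w^2 + 12*w - 35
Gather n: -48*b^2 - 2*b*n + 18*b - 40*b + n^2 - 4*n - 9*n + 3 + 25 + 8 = -48*b^2 - 22*b + n^2 + n*(-2*b - 13) + 36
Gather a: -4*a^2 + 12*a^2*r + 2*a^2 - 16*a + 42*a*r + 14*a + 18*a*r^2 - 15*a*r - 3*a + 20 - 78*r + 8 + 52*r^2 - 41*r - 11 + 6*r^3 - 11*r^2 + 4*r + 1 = a^2*(12*r - 2) + a*(18*r^2 + 27*r - 5) + 6*r^3 + 41*r^2 - 115*r + 18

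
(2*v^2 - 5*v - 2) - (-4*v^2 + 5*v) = 6*v^2 - 10*v - 2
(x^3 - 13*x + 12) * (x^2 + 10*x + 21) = x^5 + 10*x^4 + 8*x^3 - 118*x^2 - 153*x + 252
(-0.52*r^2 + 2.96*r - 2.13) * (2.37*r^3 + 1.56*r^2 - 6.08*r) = -1.2324*r^5 + 6.204*r^4 + 2.7311*r^3 - 21.3196*r^2 + 12.9504*r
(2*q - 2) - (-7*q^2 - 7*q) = 7*q^2 + 9*q - 2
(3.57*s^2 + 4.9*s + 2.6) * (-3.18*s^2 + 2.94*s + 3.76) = -11.3526*s^4 - 5.0862*s^3 + 19.5612*s^2 + 26.068*s + 9.776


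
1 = 1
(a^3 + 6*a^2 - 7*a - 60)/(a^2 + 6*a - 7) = (a^3 + 6*a^2 - 7*a - 60)/(a^2 + 6*a - 7)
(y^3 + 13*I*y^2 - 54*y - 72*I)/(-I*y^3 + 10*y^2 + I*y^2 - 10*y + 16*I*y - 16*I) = (I*y^3 - 13*y^2 - 54*I*y + 72)/(y^3 + y^2*(-1 + 10*I) + y*(-16 - 10*I) + 16)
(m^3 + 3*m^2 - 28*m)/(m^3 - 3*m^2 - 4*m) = (m + 7)/(m + 1)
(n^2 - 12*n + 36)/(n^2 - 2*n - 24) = (n - 6)/(n + 4)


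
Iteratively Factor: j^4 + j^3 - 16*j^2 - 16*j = (j)*(j^3 + j^2 - 16*j - 16) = j*(j + 1)*(j^2 - 16) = j*(j + 1)*(j + 4)*(j - 4)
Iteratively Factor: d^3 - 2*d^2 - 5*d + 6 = (d - 3)*(d^2 + d - 2) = (d - 3)*(d + 2)*(d - 1)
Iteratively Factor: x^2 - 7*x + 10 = (x - 2)*(x - 5)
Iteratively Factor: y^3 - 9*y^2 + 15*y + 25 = (y - 5)*(y^2 - 4*y - 5) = (y - 5)^2*(y + 1)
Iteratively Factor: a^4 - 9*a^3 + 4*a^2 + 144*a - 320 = (a - 4)*(a^3 - 5*a^2 - 16*a + 80) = (a - 5)*(a - 4)*(a^2 - 16) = (a - 5)*(a - 4)^2*(a + 4)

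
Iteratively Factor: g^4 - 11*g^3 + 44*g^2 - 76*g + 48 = (g - 2)*(g^3 - 9*g^2 + 26*g - 24) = (g - 2)^2*(g^2 - 7*g + 12) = (g - 4)*(g - 2)^2*(g - 3)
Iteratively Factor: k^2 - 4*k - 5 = (k - 5)*(k + 1)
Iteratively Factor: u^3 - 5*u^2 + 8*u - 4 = (u - 1)*(u^2 - 4*u + 4) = (u - 2)*(u - 1)*(u - 2)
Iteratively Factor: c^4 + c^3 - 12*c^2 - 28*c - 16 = (c + 2)*(c^3 - c^2 - 10*c - 8) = (c - 4)*(c + 2)*(c^2 + 3*c + 2) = (c - 4)*(c + 2)^2*(c + 1)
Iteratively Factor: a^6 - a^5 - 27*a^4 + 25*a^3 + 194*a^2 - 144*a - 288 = (a + 4)*(a^5 - 5*a^4 - 7*a^3 + 53*a^2 - 18*a - 72) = (a - 4)*(a + 4)*(a^4 - a^3 - 11*a^2 + 9*a + 18) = (a - 4)*(a - 3)*(a + 4)*(a^3 + 2*a^2 - 5*a - 6) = (a - 4)*(a - 3)*(a + 1)*(a + 4)*(a^2 + a - 6) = (a - 4)*(a - 3)*(a - 2)*(a + 1)*(a + 4)*(a + 3)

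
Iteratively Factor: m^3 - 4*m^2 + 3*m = (m - 3)*(m^2 - m) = (m - 3)*(m - 1)*(m)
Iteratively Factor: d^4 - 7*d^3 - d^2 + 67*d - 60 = (d - 4)*(d^3 - 3*d^2 - 13*d + 15) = (d - 4)*(d - 1)*(d^2 - 2*d - 15) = (d - 5)*(d - 4)*(d - 1)*(d + 3)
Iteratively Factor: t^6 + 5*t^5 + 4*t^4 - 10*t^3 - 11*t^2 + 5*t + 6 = (t - 1)*(t^5 + 6*t^4 + 10*t^3 - 11*t - 6) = (t - 1)^2*(t^4 + 7*t^3 + 17*t^2 + 17*t + 6) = (t - 1)^2*(t + 1)*(t^3 + 6*t^2 + 11*t + 6) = (t - 1)^2*(t + 1)*(t + 3)*(t^2 + 3*t + 2) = (t - 1)^2*(t + 1)*(t + 2)*(t + 3)*(t + 1)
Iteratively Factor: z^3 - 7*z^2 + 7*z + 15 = (z + 1)*(z^2 - 8*z + 15) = (z - 3)*(z + 1)*(z - 5)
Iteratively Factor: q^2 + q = (q + 1)*(q)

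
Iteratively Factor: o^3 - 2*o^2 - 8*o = (o - 4)*(o^2 + 2*o) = (o - 4)*(o + 2)*(o)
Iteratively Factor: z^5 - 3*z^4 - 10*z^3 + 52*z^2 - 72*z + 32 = (z - 2)*(z^4 - z^3 - 12*z^2 + 28*z - 16) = (z - 2)*(z + 4)*(z^3 - 5*z^2 + 8*z - 4) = (z - 2)^2*(z + 4)*(z^2 - 3*z + 2) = (z - 2)^2*(z - 1)*(z + 4)*(z - 2)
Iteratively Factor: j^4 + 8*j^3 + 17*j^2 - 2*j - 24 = (j + 2)*(j^3 + 6*j^2 + 5*j - 12) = (j - 1)*(j + 2)*(j^2 + 7*j + 12) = (j - 1)*(j + 2)*(j + 3)*(j + 4)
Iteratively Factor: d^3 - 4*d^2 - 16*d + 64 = (d - 4)*(d^2 - 16) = (d - 4)*(d + 4)*(d - 4)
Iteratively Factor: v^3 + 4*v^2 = (v)*(v^2 + 4*v) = v*(v + 4)*(v)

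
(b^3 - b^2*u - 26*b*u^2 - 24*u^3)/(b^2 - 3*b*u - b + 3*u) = (b^3 - b^2*u - 26*b*u^2 - 24*u^3)/(b^2 - 3*b*u - b + 3*u)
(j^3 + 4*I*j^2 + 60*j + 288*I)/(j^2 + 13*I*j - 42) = (j^2 - 2*I*j + 48)/(j + 7*I)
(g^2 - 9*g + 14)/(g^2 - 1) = (g^2 - 9*g + 14)/(g^2 - 1)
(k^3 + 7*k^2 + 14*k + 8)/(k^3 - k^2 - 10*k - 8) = (k + 4)/(k - 4)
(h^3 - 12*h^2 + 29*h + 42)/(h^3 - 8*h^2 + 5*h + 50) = (h^3 - 12*h^2 + 29*h + 42)/(h^3 - 8*h^2 + 5*h + 50)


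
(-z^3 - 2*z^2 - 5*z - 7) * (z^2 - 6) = -z^5 - 2*z^4 + z^3 + 5*z^2 + 30*z + 42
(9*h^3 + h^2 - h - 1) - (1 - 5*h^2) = 9*h^3 + 6*h^2 - h - 2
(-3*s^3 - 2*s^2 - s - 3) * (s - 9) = -3*s^4 + 25*s^3 + 17*s^2 + 6*s + 27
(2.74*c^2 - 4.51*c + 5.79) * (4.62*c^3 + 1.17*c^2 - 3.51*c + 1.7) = 12.6588*c^5 - 17.6304*c^4 + 11.8557*c^3 + 27.2624*c^2 - 27.9899*c + 9.843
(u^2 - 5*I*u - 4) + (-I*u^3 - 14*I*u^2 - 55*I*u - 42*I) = -I*u^3 + u^2 - 14*I*u^2 - 60*I*u - 4 - 42*I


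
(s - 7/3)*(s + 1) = s^2 - 4*s/3 - 7/3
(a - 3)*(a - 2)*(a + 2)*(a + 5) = a^4 + 2*a^3 - 19*a^2 - 8*a + 60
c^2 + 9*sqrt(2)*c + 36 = (c + 3*sqrt(2))*(c + 6*sqrt(2))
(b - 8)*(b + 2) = b^2 - 6*b - 16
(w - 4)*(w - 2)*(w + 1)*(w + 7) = w^4 + 2*w^3 - 33*w^2 + 22*w + 56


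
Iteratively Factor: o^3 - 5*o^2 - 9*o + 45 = (o + 3)*(o^2 - 8*o + 15) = (o - 3)*(o + 3)*(o - 5)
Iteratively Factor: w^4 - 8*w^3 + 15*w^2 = (w)*(w^3 - 8*w^2 + 15*w) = w^2*(w^2 - 8*w + 15) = w^2*(w - 5)*(w - 3)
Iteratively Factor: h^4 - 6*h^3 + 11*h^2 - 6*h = (h - 3)*(h^3 - 3*h^2 + 2*h) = (h - 3)*(h - 1)*(h^2 - 2*h) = h*(h - 3)*(h - 1)*(h - 2)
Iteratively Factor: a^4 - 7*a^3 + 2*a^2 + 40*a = (a - 5)*(a^3 - 2*a^2 - 8*a) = a*(a - 5)*(a^2 - 2*a - 8) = a*(a - 5)*(a + 2)*(a - 4)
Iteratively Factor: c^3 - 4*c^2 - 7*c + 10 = (c + 2)*(c^2 - 6*c + 5) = (c - 1)*(c + 2)*(c - 5)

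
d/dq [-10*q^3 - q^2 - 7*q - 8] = -30*q^2 - 2*q - 7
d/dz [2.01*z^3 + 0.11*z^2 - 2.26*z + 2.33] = 6.03*z^2 + 0.22*z - 2.26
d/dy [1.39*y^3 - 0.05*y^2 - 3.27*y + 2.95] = 4.17*y^2 - 0.1*y - 3.27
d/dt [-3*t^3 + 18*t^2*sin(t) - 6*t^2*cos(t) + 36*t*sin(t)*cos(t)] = 6*t^2*sin(t) + 18*t^2*cos(t) - 9*t^2 + 36*t*sin(t) - 12*t*cos(t) + 36*t*cos(2*t) + 18*sin(2*t)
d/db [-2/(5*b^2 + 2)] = 20*b/(5*b^2 + 2)^2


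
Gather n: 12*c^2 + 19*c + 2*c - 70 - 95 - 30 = 12*c^2 + 21*c - 195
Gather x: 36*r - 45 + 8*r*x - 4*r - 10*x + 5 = 32*r + x*(8*r - 10) - 40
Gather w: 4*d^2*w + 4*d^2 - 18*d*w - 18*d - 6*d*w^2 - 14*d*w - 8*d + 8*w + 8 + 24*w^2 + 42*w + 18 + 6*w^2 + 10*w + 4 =4*d^2 - 26*d + w^2*(30 - 6*d) + w*(4*d^2 - 32*d + 60) + 30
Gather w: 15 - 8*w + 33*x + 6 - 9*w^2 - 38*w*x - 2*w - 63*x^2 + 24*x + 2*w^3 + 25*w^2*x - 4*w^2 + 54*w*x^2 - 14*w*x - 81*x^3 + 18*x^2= 2*w^3 + w^2*(25*x - 13) + w*(54*x^2 - 52*x - 10) - 81*x^3 - 45*x^2 + 57*x + 21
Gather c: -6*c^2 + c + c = -6*c^2 + 2*c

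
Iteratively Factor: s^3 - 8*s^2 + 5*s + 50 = (s + 2)*(s^2 - 10*s + 25) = (s - 5)*(s + 2)*(s - 5)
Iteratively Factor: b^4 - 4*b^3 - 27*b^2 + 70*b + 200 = (b + 2)*(b^3 - 6*b^2 - 15*b + 100) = (b - 5)*(b + 2)*(b^2 - b - 20) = (b - 5)*(b + 2)*(b + 4)*(b - 5)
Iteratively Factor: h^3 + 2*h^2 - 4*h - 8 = (h + 2)*(h^2 - 4) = (h + 2)^2*(h - 2)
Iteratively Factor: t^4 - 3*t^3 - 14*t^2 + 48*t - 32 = (t - 4)*(t^3 + t^2 - 10*t + 8) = (t - 4)*(t - 2)*(t^2 + 3*t - 4) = (t - 4)*(t - 2)*(t - 1)*(t + 4)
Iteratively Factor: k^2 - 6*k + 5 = (k - 1)*(k - 5)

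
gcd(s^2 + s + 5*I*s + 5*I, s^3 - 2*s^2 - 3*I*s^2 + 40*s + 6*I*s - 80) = s + 5*I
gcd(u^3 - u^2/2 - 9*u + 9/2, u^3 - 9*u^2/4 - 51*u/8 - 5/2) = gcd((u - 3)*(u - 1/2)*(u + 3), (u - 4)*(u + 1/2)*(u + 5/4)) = 1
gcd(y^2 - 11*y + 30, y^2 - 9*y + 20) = y - 5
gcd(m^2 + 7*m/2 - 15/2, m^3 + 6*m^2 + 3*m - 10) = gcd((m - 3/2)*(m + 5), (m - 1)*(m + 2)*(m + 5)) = m + 5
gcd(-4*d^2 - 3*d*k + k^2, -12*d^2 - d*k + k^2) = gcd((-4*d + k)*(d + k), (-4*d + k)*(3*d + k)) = 4*d - k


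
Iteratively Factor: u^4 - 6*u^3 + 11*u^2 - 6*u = (u - 1)*(u^3 - 5*u^2 + 6*u) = (u - 3)*(u - 1)*(u^2 - 2*u) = u*(u - 3)*(u - 1)*(u - 2)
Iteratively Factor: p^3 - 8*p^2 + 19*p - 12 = (p - 4)*(p^2 - 4*p + 3) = (p - 4)*(p - 3)*(p - 1)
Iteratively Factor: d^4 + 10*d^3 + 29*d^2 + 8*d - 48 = (d - 1)*(d^3 + 11*d^2 + 40*d + 48) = (d - 1)*(d + 4)*(d^2 + 7*d + 12) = (d - 1)*(d + 4)^2*(d + 3)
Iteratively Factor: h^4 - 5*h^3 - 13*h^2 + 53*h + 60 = (h + 1)*(h^3 - 6*h^2 - 7*h + 60) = (h - 4)*(h + 1)*(h^2 - 2*h - 15) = (h - 5)*(h - 4)*(h + 1)*(h + 3)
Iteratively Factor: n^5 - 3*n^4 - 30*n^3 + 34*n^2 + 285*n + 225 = (n - 5)*(n^4 + 2*n^3 - 20*n^2 - 66*n - 45) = (n - 5)*(n + 3)*(n^3 - n^2 - 17*n - 15) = (n - 5)^2*(n + 3)*(n^2 + 4*n + 3) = (n - 5)^2*(n + 1)*(n + 3)*(n + 3)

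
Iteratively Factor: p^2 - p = (p)*(p - 1)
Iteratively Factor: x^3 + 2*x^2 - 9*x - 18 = (x + 2)*(x^2 - 9) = (x + 2)*(x + 3)*(x - 3)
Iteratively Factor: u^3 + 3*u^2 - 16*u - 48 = (u - 4)*(u^2 + 7*u + 12) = (u - 4)*(u + 4)*(u + 3)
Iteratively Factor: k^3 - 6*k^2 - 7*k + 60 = (k + 3)*(k^2 - 9*k + 20) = (k - 5)*(k + 3)*(k - 4)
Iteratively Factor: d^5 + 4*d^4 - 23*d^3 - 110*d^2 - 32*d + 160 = (d + 4)*(d^4 - 23*d^2 - 18*d + 40) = (d + 2)*(d + 4)*(d^3 - 2*d^2 - 19*d + 20) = (d + 2)*(d + 4)^2*(d^2 - 6*d + 5) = (d - 5)*(d + 2)*(d + 4)^2*(d - 1)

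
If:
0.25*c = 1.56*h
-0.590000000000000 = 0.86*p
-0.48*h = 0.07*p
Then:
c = 0.62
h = 0.10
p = -0.69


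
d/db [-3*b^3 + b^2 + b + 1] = -9*b^2 + 2*b + 1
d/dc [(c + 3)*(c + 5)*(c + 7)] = 3*c^2 + 30*c + 71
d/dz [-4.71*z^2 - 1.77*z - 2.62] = -9.42*z - 1.77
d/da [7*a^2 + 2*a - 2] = 14*a + 2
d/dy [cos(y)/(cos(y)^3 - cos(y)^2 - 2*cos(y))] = (2*cos(y) - 1)*sin(y)/(sin(y)^2 + cos(y) + 1)^2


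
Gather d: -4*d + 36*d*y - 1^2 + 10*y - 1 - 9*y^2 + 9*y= d*(36*y - 4) - 9*y^2 + 19*y - 2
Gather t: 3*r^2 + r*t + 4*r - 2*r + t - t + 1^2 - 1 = 3*r^2 + r*t + 2*r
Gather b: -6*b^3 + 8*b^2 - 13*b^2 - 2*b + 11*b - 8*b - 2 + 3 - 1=-6*b^3 - 5*b^2 + b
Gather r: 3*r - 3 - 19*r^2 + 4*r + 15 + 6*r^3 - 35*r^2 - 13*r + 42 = 6*r^3 - 54*r^2 - 6*r + 54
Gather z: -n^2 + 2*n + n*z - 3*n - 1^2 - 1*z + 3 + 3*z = -n^2 - n + z*(n + 2) + 2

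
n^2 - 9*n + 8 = (n - 8)*(n - 1)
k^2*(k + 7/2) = k^3 + 7*k^2/2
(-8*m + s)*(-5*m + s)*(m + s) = 40*m^3 + 27*m^2*s - 12*m*s^2 + s^3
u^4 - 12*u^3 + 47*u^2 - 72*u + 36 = (u - 6)*(u - 3)*(u - 2)*(u - 1)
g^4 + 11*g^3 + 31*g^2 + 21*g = g*(g + 1)*(g + 3)*(g + 7)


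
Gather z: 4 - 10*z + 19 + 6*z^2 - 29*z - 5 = 6*z^2 - 39*z + 18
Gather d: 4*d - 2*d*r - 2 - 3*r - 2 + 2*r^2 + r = d*(4 - 2*r) + 2*r^2 - 2*r - 4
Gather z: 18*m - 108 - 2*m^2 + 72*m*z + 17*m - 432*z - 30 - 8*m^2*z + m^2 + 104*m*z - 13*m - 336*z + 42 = -m^2 + 22*m + z*(-8*m^2 + 176*m - 768) - 96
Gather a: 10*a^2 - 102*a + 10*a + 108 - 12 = 10*a^2 - 92*a + 96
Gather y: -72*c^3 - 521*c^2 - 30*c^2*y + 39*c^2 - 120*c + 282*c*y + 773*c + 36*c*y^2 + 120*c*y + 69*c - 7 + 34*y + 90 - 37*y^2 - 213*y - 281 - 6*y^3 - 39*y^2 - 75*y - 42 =-72*c^3 - 482*c^2 + 722*c - 6*y^3 + y^2*(36*c - 76) + y*(-30*c^2 + 402*c - 254) - 240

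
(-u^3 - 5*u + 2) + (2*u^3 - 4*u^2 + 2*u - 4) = u^3 - 4*u^2 - 3*u - 2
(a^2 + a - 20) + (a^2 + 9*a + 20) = 2*a^2 + 10*a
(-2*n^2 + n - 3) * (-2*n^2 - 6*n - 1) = 4*n^4 + 10*n^3 + 2*n^2 + 17*n + 3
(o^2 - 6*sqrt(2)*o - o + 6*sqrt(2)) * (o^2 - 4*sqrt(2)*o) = o^4 - 10*sqrt(2)*o^3 - o^3 + 10*sqrt(2)*o^2 + 48*o^2 - 48*o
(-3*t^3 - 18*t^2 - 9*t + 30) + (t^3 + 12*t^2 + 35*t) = -2*t^3 - 6*t^2 + 26*t + 30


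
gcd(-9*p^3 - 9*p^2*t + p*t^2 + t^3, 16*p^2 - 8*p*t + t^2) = 1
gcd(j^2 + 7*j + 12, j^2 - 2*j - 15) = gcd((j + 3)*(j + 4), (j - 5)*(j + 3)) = j + 3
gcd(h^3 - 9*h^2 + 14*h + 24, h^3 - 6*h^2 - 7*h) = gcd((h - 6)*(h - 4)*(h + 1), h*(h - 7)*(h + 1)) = h + 1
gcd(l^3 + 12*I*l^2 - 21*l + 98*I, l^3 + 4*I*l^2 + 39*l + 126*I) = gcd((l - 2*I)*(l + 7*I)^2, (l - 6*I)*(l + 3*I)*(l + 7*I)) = l + 7*I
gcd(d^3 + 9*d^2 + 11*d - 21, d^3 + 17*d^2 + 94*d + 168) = d + 7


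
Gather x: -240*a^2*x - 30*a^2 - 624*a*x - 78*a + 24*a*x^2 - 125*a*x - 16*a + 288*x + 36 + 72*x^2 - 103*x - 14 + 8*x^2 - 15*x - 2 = -30*a^2 - 94*a + x^2*(24*a + 80) + x*(-240*a^2 - 749*a + 170) + 20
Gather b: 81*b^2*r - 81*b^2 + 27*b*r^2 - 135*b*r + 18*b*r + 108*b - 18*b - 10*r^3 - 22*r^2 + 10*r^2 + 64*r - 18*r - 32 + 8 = b^2*(81*r - 81) + b*(27*r^2 - 117*r + 90) - 10*r^3 - 12*r^2 + 46*r - 24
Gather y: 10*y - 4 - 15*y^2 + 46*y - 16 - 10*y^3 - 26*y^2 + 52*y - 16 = -10*y^3 - 41*y^2 + 108*y - 36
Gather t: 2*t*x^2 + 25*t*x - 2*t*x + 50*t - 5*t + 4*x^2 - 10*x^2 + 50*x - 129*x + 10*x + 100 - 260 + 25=t*(2*x^2 + 23*x + 45) - 6*x^2 - 69*x - 135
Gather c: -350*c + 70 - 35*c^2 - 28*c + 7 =-35*c^2 - 378*c + 77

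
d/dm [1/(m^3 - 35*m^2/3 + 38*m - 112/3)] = 3*(-9*m^2 + 70*m - 114)/(3*m^3 - 35*m^2 + 114*m - 112)^2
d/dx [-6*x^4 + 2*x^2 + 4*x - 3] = -24*x^3 + 4*x + 4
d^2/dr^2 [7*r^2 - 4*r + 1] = 14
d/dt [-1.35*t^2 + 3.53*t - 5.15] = 3.53 - 2.7*t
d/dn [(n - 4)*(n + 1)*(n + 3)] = 3*n^2 - 13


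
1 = 1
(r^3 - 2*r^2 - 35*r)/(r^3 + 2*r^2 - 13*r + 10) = r*(r - 7)/(r^2 - 3*r + 2)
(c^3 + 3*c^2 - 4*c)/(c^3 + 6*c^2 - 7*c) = (c + 4)/(c + 7)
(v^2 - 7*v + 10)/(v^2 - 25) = (v - 2)/(v + 5)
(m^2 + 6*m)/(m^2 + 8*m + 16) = m*(m + 6)/(m^2 + 8*m + 16)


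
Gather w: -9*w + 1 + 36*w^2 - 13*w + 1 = 36*w^2 - 22*w + 2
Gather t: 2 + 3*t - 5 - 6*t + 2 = -3*t - 1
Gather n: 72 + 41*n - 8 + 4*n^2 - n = 4*n^2 + 40*n + 64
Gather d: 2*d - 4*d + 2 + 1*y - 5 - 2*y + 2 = -2*d - y - 1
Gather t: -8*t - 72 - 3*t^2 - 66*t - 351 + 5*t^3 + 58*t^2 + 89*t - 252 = 5*t^3 + 55*t^2 + 15*t - 675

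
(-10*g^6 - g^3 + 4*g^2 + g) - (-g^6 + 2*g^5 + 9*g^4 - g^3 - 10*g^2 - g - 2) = -9*g^6 - 2*g^5 - 9*g^4 + 14*g^2 + 2*g + 2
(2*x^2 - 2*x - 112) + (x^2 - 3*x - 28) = 3*x^2 - 5*x - 140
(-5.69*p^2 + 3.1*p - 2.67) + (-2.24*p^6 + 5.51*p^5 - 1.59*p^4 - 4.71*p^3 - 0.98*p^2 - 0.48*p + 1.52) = -2.24*p^6 + 5.51*p^5 - 1.59*p^4 - 4.71*p^3 - 6.67*p^2 + 2.62*p - 1.15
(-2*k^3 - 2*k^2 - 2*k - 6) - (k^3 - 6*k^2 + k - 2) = -3*k^3 + 4*k^2 - 3*k - 4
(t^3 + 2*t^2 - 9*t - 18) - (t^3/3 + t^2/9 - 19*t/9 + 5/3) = 2*t^3/3 + 17*t^2/9 - 62*t/9 - 59/3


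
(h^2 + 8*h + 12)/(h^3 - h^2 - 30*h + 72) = (h + 2)/(h^2 - 7*h + 12)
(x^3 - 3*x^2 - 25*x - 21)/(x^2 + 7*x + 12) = (x^2 - 6*x - 7)/(x + 4)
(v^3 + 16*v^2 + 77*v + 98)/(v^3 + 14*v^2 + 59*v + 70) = (v + 7)/(v + 5)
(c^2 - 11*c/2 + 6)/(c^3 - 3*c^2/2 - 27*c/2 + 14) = (2*c - 3)/(2*c^2 + 5*c - 7)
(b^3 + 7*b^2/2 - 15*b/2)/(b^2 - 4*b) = (2*b^2 + 7*b - 15)/(2*(b - 4))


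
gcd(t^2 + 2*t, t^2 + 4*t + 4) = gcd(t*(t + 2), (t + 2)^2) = t + 2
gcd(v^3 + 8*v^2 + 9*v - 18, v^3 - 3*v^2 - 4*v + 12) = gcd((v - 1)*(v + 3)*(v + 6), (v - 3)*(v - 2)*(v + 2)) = 1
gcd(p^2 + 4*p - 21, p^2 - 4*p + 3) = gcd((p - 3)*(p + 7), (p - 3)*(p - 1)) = p - 3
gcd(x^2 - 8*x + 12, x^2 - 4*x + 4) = x - 2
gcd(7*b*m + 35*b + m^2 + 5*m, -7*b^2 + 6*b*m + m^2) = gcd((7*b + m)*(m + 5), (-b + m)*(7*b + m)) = 7*b + m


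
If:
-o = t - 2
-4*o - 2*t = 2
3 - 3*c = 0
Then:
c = 1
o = -3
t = 5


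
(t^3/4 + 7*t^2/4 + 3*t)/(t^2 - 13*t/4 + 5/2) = t*(t^2 + 7*t + 12)/(4*t^2 - 13*t + 10)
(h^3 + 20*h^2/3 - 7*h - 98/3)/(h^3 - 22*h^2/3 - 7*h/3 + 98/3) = (h + 7)/(h - 7)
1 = 1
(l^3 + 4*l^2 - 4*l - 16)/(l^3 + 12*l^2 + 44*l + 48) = (l - 2)/(l + 6)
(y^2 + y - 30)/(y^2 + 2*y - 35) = (y + 6)/(y + 7)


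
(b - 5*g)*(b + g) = b^2 - 4*b*g - 5*g^2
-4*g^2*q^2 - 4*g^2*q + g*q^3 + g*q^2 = q*(-4*g + q)*(g*q + g)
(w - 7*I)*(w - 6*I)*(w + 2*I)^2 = w^4 - 9*I*w^3 + 6*w^2 - 116*I*w + 168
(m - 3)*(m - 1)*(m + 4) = m^3 - 13*m + 12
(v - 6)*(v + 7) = v^2 + v - 42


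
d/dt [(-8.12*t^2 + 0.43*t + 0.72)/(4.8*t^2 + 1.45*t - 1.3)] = (-13.838*t^2 + 14.2*t - 1.603)/(23.04*t^4 + 13.92*t^3 - 10.3775*t^2 - 3.77*t + 1.69)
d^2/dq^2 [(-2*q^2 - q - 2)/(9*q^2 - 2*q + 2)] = 2*(-117*q^3 - 378*q^2 + 162*q + 16)/(729*q^6 - 486*q^5 + 594*q^4 - 224*q^3 + 132*q^2 - 24*q + 8)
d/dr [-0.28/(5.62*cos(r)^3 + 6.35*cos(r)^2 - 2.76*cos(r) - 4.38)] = (-4.7208*cos(r)^2 - 3.556*cos(r) + 0.7728)*sin(r)/(5.62*cos(r)^3 + 6.35*cos(r)^2 - 2.76*cos(r) - 4.38)^2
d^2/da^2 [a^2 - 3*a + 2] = 2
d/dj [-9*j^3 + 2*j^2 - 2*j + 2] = -27*j^2 + 4*j - 2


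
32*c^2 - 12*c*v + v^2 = (-8*c + v)*(-4*c + v)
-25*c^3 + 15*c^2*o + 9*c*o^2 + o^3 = (-c + o)*(5*c + o)^2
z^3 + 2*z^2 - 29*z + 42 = (z - 3)*(z - 2)*(z + 7)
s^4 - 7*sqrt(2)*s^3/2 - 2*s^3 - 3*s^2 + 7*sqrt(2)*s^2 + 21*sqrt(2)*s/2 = s*(s - 3)*(s + 1)*(s - 7*sqrt(2)/2)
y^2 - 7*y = y*(y - 7)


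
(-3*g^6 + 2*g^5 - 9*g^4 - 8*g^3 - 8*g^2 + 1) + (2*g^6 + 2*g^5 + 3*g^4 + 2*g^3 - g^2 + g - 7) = -g^6 + 4*g^5 - 6*g^4 - 6*g^3 - 9*g^2 + g - 6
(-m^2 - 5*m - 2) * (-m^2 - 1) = m^4 + 5*m^3 + 3*m^2 + 5*m + 2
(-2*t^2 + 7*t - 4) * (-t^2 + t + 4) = 2*t^4 - 9*t^3 + 3*t^2 + 24*t - 16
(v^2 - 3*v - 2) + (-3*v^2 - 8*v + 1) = -2*v^2 - 11*v - 1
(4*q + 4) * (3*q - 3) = 12*q^2 - 12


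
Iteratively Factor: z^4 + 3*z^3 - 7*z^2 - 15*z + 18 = (z - 2)*(z^3 + 5*z^2 + 3*z - 9) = (z - 2)*(z + 3)*(z^2 + 2*z - 3) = (z - 2)*(z - 1)*(z + 3)*(z + 3)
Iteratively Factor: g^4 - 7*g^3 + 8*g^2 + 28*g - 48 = (g - 2)*(g^3 - 5*g^2 - 2*g + 24) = (g - 4)*(g - 2)*(g^2 - g - 6) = (g - 4)*(g - 2)*(g + 2)*(g - 3)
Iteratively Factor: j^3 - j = (j)*(j^2 - 1) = j*(j + 1)*(j - 1)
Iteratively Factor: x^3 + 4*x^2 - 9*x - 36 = (x + 3)*(x^2 + x - 12) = (x + 3)*(x + 4)*(x - 3)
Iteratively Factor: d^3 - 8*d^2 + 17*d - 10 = (d - 2)*(d^2 - 6*d + 5) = (d - 2)*(d - 1)*(d - 5)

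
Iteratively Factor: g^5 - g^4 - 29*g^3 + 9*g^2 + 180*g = (g + 3)*(g^4 - 4*g^3 - 17*g^2 + 60*g) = (g + 3)*(g + 4)*(g^3 - 8*g^2 + 15*g) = (g - 3)*(g + 3)*(g + 4)*(g^2 - 5*g) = g*(g - 3)*(g + 3)*(g + 4)*(g - 5)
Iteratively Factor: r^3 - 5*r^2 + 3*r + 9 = (r - 3)*(r^2 - 2*r - 3) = (r - 3)*(r + 1)*(r - 3)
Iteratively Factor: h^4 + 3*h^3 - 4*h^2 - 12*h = (h + 2)*(h^3 + h^2 - 6*h) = (h - 2)*(h + 2)*(h^2 + 3*h) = h*(h - 2)*(h + 2)*(h + 3)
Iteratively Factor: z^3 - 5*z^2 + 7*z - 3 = (z - 3)*(z^2 - 2*z + 1) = (z - 3)*(z - 1)*(z - 1)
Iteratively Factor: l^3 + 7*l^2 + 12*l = (l + 4)*(l^2 + 3*l) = l*(l + 4)*(l + 3)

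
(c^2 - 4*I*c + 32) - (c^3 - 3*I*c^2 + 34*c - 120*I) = -c^3 + c^2 + 3*I*c^2 - 34*c - 4*I*c + 32 + 120*I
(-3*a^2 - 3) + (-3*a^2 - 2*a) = -6*a^2 - 2*a - 3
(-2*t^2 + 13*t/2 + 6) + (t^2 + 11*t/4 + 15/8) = -t^2 + 37*t/4 + 63/8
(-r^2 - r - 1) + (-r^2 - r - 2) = -2*r^2 - 2*r - 3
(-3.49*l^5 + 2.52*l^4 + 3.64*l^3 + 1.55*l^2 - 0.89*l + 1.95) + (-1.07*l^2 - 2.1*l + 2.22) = -3.49*l^5 + 2.52*l^4 + 3.64*l^3 + 0.48*l^2 - 2.99*l + 4.17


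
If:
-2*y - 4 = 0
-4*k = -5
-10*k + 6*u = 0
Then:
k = 5/4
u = 25/12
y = -2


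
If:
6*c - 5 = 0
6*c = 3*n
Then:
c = 5/6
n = 5/3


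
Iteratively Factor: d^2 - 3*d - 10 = (d + 2)*(d - 5)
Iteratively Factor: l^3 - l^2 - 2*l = (l + 1)*(l^2 - 2*l) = l*(l + 1)*(l - 2)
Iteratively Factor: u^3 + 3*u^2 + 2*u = (u + 2)*(u^2 + u) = (u + 1)*(u + 2)*(u)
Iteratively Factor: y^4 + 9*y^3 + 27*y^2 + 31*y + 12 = (y + 1)*(y^3 + 8*y^2 + 19*y + 12) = (y + 1)*(y + 3)*(y^2 + 5*y + 4) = (y + 1)^2*(y + 3)*(y + 4)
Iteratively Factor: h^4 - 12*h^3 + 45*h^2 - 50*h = (h)*(h^3 - 12*h^2 + 45*h - 50) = h*(h - 5)*(h^2 - 7*h + 10) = h*(h - 5)*(h - 2)*(h - 5)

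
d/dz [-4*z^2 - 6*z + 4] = -8*z - 6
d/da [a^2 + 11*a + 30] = 2*a + 11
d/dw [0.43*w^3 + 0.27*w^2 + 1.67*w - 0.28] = 1.29*w^2 + 0.54*w + 1.67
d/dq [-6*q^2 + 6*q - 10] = 6 - 12*q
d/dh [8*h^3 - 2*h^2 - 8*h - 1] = 24*h^2 - 4*h - 8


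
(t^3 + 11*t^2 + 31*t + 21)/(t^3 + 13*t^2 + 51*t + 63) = (t + 1)/(t + 3)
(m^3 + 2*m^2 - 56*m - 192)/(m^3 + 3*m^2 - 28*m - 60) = (m^2 - 4*m - 32)/(m^2 - 3*m - 10)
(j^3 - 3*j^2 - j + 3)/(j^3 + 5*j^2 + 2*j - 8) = (j^2 - 2*j - 3)/(j^2 + 6*j + 8)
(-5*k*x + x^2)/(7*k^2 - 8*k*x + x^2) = x*(-5*k + x)/(7*k^2 - 8*k*x + x^2)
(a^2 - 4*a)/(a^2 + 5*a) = (a - 4)/(a + 5)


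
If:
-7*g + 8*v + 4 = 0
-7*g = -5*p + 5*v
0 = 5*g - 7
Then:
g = 7/5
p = 537/200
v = 29/40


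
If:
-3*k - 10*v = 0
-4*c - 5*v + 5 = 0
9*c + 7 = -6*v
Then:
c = -65/21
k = -730/63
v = 73/21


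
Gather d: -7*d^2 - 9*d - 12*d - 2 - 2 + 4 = -7*d^2 - 21*d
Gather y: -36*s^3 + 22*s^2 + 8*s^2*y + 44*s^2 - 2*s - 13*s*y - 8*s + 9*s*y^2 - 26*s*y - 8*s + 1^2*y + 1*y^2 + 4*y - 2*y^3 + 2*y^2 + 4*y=-36*s^3 + 66*s^2 - 18*s - 2*y^3 + y^2*(9*s + 3) + y*(8*s^2 - 39*s + 9)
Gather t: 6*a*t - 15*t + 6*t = t*(6*a - 9)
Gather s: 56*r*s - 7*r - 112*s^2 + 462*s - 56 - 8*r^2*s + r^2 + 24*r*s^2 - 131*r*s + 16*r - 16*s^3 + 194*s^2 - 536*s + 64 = r^2 + 9*r - 16*s^3 + s^2*(24*r + 82) + s*(-8*r^2 - 75*r - 74) + 8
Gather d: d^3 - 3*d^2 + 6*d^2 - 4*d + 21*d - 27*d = d^3 + 3*d^2 - 10*d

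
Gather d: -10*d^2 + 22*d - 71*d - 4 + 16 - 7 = -10*d^2 - 49*d + 5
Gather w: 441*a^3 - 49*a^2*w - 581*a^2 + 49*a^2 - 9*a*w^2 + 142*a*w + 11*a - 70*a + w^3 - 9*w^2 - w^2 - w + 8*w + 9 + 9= 441*a^3 - 532*a^2 - 59*a + w^3 + w^2*(-9*a - 10) + w*(-49*a^2 + 142*a + 7) + 18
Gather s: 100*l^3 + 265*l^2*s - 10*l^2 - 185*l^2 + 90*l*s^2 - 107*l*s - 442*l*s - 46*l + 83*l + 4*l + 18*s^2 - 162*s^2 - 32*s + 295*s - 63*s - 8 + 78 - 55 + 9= 100*l^3 - 195*l^2 + 41*l + s^2*(90*l - 144) + s*(265*l^2 - 549*l + 200) + 24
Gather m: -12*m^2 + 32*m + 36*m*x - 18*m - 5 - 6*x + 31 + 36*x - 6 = -12*m^2 + m*(36*x + 14) + 30*x + 20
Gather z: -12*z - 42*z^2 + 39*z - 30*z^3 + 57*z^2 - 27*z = -30*z^3 + 15*z^2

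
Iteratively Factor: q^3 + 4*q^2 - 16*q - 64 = (q - 4)*(q^2 + 8*q + 16) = (q - 4)*(q + 4)*(q + 4)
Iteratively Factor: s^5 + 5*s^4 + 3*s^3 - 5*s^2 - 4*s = (s + 4)*(s^4 + s^3 - s^2 - s) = (s + 1)*(s + 4)*(s^3 - s) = (s + 1)^2*(s + 4)*(s^2 - s) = s*(s + 1)^2*(s + 4)*(s - 1)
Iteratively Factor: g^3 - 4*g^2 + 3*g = (g)*(g^2 - 4*g + 3) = g*(g - 1)*(g - 3)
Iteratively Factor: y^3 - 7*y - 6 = (y + 1)*(y^2 - y - 6) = (y + 1)*(y + 2)*(y - 3)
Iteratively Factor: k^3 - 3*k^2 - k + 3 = (k - 1)*(k^2 - 2*k - 3) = (k - 1)*(k + 1)*(k - 3)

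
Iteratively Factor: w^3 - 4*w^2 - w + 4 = (w + 1)*(w^2 - 5*w + 4) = (w - 1)*(w + 1)*(w - 4)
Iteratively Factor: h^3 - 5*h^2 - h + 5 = (h - 1)*(h^2 - 4*h - 5) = (h - 5)*(h - 1)*(h + 1)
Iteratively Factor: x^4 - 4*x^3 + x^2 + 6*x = (x)*(x^3 - 4*x^2 + x + 6) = x*(x - 3)*(x^2 - x - 2) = x*(x - 3)*(x - 2)*(x + 1)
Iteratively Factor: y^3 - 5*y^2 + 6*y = (y - 3)*(y^2 - 2*y) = (y - 3)*(y - 2)*(y)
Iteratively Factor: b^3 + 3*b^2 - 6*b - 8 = (b + 1)*(b^2 + 2*b - 8) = (b + 1)*(b + 4)*(b - 2)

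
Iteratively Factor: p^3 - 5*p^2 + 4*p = (p - 4)*(p^2 - p) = (p - 4)*(p - 1)*(p)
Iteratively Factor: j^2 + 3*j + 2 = (j + 2)*(j + 1)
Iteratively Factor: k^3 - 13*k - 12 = (k + 1)*(k^2 - k - 12) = (k + 1)*(k + 3)*(k - 4)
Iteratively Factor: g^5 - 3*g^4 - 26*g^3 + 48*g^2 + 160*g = (g + 4)*(g^4 - 7*g^3 + 2*g^2 + 40*g) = g*(g + 4)*(g^3 - 7*g^2 + 2*g + 40) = g*(g - 5)*(g + 4)*(g^2 - 2*g - 8) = g*(g - 5)*(g + 2)*(g + 4)*(g - 4)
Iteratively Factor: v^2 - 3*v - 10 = (v + 2)*(v - 5)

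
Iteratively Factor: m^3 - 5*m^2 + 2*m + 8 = (m + 1)*(m^2 - 6*m + 8) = (m - 2)*(m + 1)*(m - 4)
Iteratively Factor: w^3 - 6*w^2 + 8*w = (w - 4)*(w^2 - 2*w) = (w - 4)*(w - 2)*(w)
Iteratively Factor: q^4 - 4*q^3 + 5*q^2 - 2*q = (q - 2)*(q^3 - 2*q^2 + q) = (q - 2)*(q - 1)*(q^2 - q) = q*(q - 2)*(q - 1)*(q - 1)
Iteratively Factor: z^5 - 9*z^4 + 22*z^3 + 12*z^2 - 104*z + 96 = (z - 4)*(z^4 - 5*z^3 + 2*z^2 + 20*z - 24) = (z - 4)*(z + 2)*(z^3 - 7*z^2 + 16*z - 12) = (z - 4)*(z - 2)*(z + 2)*(z^2 - 5*z + 6) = (z - 4)*(z - 2)^2*(z + 2)*(z - 3)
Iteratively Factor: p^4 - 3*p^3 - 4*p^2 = (p - 4)*(p^3 + p^2) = (p - 4)*(p + 1)*(p^2) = p*(p - 4)*(p + 1)*(p)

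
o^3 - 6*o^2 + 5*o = o*(o - 5)*(o - 1)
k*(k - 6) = k^2 - 6*k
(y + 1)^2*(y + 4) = y^3 + 6*y^2 + 9*y + 4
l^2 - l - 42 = (l - 7)*(l + 6)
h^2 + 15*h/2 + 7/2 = (h + 1/2)*(h + 7)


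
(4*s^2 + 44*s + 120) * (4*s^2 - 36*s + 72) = 16*s^4 + 32*s^3 - 816*s^2 - 1152*s + 8640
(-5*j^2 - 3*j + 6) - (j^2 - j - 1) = -6*j^2 - 2*j + 7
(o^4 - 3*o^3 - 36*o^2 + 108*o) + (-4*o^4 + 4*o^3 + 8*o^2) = -3*o^4 + o^3 - 28*o^2 + 108*o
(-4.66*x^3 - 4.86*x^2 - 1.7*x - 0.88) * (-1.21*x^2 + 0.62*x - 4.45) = 5.6386*x^5 + 2.9914*x^4 + 19.7808*x^3 + 21.6378*x^2 + 7.0194*x + 3.916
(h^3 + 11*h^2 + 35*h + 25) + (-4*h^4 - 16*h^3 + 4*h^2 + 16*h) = -4*h^4 - 15*h^3 + 15*h^2 + 51*h + 25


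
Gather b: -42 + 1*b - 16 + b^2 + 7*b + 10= b^2 + 8*b - 48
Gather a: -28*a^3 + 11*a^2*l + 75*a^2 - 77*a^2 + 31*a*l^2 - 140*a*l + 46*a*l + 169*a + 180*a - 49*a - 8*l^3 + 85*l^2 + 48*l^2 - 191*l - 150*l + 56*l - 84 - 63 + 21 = -28*a^3 + a^2*(11*l - 2) + a*(31*l^2 - 94*l + 300) - 8*l^3 + 133*l^2 - 285*l - 126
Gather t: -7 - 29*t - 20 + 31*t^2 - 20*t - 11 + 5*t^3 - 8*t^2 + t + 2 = 5*t^3 + 23*t^2 - 48*t - 36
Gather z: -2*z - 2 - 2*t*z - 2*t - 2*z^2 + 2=-2*t - 2*z^2 + z*(-2*t - 2)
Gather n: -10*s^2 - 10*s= -10*s^2 - 10*s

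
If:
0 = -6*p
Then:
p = 0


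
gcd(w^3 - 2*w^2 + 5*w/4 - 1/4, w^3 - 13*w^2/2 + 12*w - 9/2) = w - 1/2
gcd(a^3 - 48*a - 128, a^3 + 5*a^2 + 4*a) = a + 4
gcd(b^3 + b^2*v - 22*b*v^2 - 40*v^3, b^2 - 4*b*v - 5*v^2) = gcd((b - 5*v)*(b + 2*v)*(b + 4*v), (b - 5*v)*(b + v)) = -b + 5*v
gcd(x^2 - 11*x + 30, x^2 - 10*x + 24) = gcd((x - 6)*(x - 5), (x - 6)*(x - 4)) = x - 6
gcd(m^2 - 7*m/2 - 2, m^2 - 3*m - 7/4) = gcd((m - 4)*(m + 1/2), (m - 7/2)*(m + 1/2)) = m + 1/2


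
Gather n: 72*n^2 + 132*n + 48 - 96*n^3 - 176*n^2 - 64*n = -96*n^3 - 104*n^2 + 68*n + 48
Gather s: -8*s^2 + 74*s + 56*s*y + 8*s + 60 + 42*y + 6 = -8*s^2 + s*(56*y + 82) + 42*y + 66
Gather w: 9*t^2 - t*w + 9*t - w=9*t^2 + 9*t + w*(-t - 1)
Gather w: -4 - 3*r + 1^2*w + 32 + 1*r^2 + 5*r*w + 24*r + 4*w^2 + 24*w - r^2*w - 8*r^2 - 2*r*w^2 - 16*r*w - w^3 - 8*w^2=-7*r^2 + 21*r - w^3 + w^2*(-2*r - 4) + w*(-r^2 - 11*r + 25) + 28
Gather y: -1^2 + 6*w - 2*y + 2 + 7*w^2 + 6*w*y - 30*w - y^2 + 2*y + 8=7*w^2 + 6*w*y - 24*w - y^2 + 9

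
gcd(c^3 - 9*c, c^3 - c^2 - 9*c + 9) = c^2 - 9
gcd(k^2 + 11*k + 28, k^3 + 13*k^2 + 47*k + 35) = k + 7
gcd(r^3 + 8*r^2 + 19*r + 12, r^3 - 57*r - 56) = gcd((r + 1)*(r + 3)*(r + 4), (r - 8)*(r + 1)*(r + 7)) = r + 1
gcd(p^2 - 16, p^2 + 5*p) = 1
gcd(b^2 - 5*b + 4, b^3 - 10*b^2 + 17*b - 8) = b - 1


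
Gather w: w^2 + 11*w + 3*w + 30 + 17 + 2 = w^2 + 14*w + 49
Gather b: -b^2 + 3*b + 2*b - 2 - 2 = -b^2 + 5*b - 4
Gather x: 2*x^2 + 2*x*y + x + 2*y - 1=2*x^2 + x*(2*y + 1) + 2*y - 1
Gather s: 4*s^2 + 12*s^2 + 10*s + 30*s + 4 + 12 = 16*s^2 + 40*s + 16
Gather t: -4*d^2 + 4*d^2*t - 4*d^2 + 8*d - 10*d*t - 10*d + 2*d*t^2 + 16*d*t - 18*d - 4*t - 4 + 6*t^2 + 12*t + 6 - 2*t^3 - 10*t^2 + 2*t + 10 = -8*d^2 - 20*d - 2*t^3 + t^2*(2*d - 4) + t*(4*d^2 + 6*d + 10) + 12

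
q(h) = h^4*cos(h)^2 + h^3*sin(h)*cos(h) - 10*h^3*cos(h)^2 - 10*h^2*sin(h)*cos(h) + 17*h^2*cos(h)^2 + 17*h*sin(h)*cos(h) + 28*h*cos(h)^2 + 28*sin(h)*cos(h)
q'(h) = -2*h^4*sin(h)*cos(h) - h^3*sin(h)^2 + 20*h^3*sin(h)*cos(h) + 5*h^3*cos(h)^2 + 10*h^2*sin(h)^2 - 31*h^2*sin(h)*cos(h) - 40*h^2*cos(h)^2 - 17*h*sin(h)^2 - 76*h*sin(h)*cos(h) + 51*h*cos(h)^2 - 28*sin(h)^2 + 17*sin(h)*cos(h) + 56*cos(h)^2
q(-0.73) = -8.91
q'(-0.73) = -30.54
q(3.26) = 39.28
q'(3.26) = -40.30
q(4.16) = -3.73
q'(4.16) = -13.62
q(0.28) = 16.77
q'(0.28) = 58.00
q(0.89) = 30.23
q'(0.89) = -23.17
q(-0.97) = -0.92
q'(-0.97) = -31.57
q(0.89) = 30.23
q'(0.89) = -23.17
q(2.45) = 23.41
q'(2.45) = 64.07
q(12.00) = 4207.99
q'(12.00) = 7932.96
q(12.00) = 4207.99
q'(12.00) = 7932.96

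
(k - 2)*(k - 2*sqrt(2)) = k^2 - 2*sqrt(2)*k - 2*k + 4*sqrt(2)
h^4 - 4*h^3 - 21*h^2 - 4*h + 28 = (h - 7)*(h - 1)*(h + 2)^2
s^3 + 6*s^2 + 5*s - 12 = (s - 1)*(s + 3)*(s + 4)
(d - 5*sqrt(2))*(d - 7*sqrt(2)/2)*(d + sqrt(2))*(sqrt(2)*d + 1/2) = sqrt(2)*d^4 - 29*d^3/2 + 57*sqrt(2)*d^2/4 + 79*d + 35*sqrt(2)/2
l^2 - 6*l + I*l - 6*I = (l - 6)*(l + I)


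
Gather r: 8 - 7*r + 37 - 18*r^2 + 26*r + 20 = -18*r^2 + 19*r + 65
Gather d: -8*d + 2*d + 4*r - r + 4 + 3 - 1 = -6*d + 3*r + 6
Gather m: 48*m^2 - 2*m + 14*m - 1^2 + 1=48*m^2 + 12*m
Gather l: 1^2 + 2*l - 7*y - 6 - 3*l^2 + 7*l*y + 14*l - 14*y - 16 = -3*l^2 + l*(7*y + 16) - 21*y - 21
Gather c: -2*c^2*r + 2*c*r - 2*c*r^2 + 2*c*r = -2*c^2*r + c*(-2*r^2 + 4*r)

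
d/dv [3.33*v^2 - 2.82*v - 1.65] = 6.66*v - 2.82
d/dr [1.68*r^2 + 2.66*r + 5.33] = 3.36*r + 2.66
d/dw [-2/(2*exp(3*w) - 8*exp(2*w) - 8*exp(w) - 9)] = (12*exp(2*w) - 32*exp(w) - 16)*exp(w)/(-2*exp(3*w) + 8*exp(2*w) + 8*exp(w) + 9)^2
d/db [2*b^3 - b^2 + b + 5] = 6*b^2 - 2*b + 1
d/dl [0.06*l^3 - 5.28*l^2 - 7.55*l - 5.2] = 0.18*l^2 - 10.56*l - 7.55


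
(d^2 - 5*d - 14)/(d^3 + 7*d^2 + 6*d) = (d^2 - 5*d - 14)/(d*(d^2 + 7*d + 6))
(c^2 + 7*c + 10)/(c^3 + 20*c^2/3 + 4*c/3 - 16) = 3*(c + 5)/(3*c^2 + 14*c - 24)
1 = 1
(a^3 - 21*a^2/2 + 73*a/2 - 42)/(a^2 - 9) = (a^2 - 15*a/2 + 14)/(a + 3)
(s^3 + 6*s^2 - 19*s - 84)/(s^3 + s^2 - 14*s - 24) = (s + 7)/(s + 2)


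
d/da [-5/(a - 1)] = 5/(a - 1)^2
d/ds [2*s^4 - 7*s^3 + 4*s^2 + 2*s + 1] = 8*s^3 - 21*s^2 + 8*s + 2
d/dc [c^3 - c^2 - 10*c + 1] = 3*c^2 - 2*c - 10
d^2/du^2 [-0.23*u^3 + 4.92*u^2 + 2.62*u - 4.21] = 9.84 - 1.38*u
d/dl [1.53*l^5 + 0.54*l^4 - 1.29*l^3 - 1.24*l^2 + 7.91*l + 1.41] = 7.65*l^4 + 2.16*l^3 - 3.87*l^2 - 2.48*l + 7.91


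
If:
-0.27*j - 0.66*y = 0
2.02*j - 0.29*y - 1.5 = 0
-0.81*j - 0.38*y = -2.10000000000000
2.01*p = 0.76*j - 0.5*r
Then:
No Solution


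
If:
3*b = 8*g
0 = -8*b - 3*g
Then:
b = 0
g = 0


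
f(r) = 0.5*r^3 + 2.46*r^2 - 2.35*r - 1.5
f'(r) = 1.5*r^2 + 4.92*r - 2.35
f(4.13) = 65.98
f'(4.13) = 43.55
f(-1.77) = 7.59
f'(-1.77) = -6.36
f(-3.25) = 14.96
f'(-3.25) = -2.50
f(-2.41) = 11.45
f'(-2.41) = -5.50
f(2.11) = 9.19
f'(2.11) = 14.71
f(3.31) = 35.81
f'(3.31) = 30.37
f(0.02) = -1.55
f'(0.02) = -2.25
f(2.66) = 19.07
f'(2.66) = 21.35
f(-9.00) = -145.59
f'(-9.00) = 74.87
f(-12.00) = -483.06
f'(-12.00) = 154.61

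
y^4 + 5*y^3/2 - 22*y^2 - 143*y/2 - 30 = (y - 5)*(y + 1/2)*(y + 3)*(y + 4)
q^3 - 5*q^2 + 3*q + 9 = (q - 3)^2*(q + 1)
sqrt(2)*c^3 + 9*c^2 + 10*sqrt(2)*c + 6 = (c + sqrt(2))*(c + 3*sqrt(2))*(sqrt(2)*c + 1)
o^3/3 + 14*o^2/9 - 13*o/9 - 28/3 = (o/3 + 1)*(o - 7/3)*(o + 4)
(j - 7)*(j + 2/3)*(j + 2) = j^3 - 13*j^2/3 - 52*j/3 - 28/3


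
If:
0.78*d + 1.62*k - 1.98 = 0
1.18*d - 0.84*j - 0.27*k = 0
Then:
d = 2.53846153846154 - 2.07692307692308*k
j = 3.56593406593407 - 3.23901098901099*k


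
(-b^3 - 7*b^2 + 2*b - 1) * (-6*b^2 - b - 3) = 6*b^5 + 43*b^4 - 2*b^3 + 25*b^2 - 5*b + 3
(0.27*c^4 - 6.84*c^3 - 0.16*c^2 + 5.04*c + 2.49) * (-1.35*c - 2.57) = -0.3645*c^5 + 8.5401*c^4 + 17.7948*c^3 - 6.3928*c^2 - 16.3143*c - 6.3993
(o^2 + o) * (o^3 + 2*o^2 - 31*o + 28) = o^5 + 3*o^4 - 29*o^3 - 3*o^2 + 28*o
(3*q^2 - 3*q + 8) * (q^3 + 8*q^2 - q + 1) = 3*q^5 + 21*q^4 - 19*q^3 + 70*q^2 - 11*q + 8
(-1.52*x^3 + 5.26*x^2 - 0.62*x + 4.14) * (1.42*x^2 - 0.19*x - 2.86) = -2.1584*x^5 + 7.758*x^4 + 2.4674*x^3 - 9.047*x^2 + 0.9866*x - 11.8404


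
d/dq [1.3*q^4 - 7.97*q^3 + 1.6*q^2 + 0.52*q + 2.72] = 5.2*q^3 - 23.91*q^2 + 3.2*q + 0.52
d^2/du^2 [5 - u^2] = -2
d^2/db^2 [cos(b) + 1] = -cos(b)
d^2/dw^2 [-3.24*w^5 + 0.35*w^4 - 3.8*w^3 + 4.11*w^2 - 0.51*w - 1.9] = -64.8*w^3 + 4.2*w^2 - 22.8*w + 8.22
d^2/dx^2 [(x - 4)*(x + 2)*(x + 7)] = 6*x + 10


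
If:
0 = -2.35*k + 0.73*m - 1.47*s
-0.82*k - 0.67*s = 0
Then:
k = -0.817073170731707*s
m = -0.616605412629469*s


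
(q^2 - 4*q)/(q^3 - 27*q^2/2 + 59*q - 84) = 2*q/(2*q^2 - 19*q + 42)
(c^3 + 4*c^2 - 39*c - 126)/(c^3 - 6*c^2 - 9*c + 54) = (c + 7)/(c - 3)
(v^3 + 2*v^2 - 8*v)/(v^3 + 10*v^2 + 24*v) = (v - 2)/(v + 6)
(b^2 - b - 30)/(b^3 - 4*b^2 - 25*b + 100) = (b - 6)/(b^2 - 9*b + 20)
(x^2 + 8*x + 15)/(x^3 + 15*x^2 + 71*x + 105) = 1/(x + 7)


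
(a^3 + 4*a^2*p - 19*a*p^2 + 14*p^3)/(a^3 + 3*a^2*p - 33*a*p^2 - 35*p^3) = (-a^2 + 3*a*p - 2*p^2)/(-a^2 + 4*a*p + 5*p^2)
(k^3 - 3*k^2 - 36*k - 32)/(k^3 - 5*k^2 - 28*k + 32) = (k + 1)/(k - 1)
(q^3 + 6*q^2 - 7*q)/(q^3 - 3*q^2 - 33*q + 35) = q*(q + 7)/(q^2 - 2*q - 35)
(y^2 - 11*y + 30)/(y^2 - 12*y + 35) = (y - 6)/(y - 7)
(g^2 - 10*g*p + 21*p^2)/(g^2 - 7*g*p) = (g - 3*p)/g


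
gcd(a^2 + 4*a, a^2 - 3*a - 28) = a + 4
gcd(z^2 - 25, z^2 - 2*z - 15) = z - 5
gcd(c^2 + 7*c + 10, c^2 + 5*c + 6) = c + 2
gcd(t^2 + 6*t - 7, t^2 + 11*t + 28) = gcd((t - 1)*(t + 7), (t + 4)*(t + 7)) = t + 7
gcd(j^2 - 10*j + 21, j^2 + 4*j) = 1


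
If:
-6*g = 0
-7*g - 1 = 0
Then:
No Solution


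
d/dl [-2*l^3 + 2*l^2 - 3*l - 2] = -6*l^2 + 4*l - 3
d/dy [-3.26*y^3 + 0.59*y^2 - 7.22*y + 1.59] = -9.78*y^2 + 1.18*y - 7.22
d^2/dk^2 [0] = 0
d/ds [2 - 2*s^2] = -4*s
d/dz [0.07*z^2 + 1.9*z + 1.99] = 0.14*z + 1.9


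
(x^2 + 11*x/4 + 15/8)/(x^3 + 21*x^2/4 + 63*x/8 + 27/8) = (4*x + 5)/(4*x^2 + 15*x + 9)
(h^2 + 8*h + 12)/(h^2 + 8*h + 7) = (h^2 + 8*h + 12)/(h^2 + 8*h + 7)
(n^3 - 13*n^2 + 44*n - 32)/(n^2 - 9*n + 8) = n - 4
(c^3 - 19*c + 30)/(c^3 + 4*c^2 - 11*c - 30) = (c - 2)/(c + 2)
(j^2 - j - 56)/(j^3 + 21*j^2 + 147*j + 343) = (j - 8)/(j^2 + 14*j + 49)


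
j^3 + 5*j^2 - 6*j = j*(j - 1)*(j + 6)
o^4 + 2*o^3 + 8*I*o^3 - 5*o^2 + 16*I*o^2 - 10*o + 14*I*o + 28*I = (o + 2)*(o - I)*(o + 2*I)*(o + 7*I)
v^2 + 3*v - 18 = (v - 3)*(v + 6)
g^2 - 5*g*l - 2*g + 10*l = (g - 2)*(g - 5*l)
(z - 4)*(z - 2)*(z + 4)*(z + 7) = z^4 + 5*z^3 - 30*z^2 - 80*z + 224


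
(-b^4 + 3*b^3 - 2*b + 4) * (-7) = 7*b^4 - 21*b^3 + 14*b - 28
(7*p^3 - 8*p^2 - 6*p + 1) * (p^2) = 7*p^5 - 8*p^4 - 6*p^3 + p^2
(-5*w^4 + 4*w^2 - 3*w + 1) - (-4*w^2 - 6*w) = -5*w^4 + 8*w^2 + 3*w + 1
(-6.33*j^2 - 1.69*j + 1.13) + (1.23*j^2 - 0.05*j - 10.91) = -5.1*j^2 - 1.74*j - 9.78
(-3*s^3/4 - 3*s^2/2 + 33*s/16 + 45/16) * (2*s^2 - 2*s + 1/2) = -3*s^5/2 - 3*s^4/2 + 27*s^3/4 + 3*s^2/4 - 147*s/32 + 45/32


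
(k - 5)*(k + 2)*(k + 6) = k^3 + 3*k^2 - 28*k - 60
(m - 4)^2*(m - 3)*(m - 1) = m^4 - 12*m^3 + 51*m^2 - 88*m + 48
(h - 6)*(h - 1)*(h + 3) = h^3 - 4*h^2 - 15*h + 18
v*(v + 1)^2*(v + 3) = v^4 + 5*v^3 + 7*v^2 + 3*v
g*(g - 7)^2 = g^3 - 14*g^2 + 49*g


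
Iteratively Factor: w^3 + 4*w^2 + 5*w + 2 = (w + 2)*(w^2 + 2*w + 1) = (w + 1)*(w + 2)*(w + 1)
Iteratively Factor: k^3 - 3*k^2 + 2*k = (k - 1)*(k^2 - 2*k) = (k - 2)*(k - 1)*(k)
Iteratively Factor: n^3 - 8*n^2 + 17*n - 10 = (n - 1)*(n^2 - 7*n + 10) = (n - 5)*(n - 1)*(n - 2)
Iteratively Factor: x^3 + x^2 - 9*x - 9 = (x - 3)*(x^2 + 4*x + 3) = (x - 3)*(x + 1)*(x + 3)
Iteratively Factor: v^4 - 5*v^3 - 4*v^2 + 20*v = (v + 2)*(v^3 - 7*v^2 + 10*v) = (v - 2)*(v + 2)*(v^2 - 5*v) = v*(v - 2)*(v + 2)*(v - 5)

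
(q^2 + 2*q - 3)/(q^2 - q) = (q + 3)/q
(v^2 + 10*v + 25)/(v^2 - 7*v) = (v^2 + 10*v + 25)/(v*(v - 7))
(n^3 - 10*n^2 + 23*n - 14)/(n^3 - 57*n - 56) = (-n^3 + 10*n^2 - 23*n + 14)/(-n^3 + 57*n + 56)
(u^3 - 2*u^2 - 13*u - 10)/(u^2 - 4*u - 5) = u + 2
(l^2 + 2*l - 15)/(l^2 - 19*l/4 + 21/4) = 4*(l + 5)/(4*l - 7)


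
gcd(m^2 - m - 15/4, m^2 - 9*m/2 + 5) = m - 5/2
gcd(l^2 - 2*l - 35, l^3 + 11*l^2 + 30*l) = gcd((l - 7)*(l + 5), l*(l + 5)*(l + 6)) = l + 5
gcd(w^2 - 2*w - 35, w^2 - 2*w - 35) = w^2 - 2*w - 35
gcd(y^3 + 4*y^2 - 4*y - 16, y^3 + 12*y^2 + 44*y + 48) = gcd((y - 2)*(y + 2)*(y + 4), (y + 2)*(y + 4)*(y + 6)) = y^2 + 6*y + 8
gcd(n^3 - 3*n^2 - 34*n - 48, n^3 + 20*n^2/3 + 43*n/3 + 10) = n^2 + 5*n + 6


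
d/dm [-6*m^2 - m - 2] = -12*m - 1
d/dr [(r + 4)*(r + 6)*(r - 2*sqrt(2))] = 3*r^2 - 4*sqrt(2)*r + 20*r - 20*sqrt(2) + 24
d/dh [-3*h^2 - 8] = -6*h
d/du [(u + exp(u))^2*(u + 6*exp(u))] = (u + exp(u))*((u + exp(u))*(6*exp(u) + 1) + 2*(u + 6*exp(u))*(exp(u) + 1))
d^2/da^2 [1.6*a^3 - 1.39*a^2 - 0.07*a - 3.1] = 9.6*a - 2.78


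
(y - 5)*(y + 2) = y^2 - 3*y - 10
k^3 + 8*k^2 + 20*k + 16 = (k + 2)^2*(k + 4)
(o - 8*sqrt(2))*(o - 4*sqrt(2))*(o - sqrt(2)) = o^3 - 13*sqrt(2)*o^2 + 88*o - 64*sqrt(2)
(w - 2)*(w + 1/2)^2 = w^3 - w^2 - 7*w/4 - 1/2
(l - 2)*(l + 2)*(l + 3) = l^3 + 3*l^2 - 4*l - 12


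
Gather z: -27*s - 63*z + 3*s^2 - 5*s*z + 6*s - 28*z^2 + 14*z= 3*s^2 - 21*s - 28*z^2 + z*(-5*s - 49)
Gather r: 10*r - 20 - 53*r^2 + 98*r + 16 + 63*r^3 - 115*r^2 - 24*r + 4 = 63*r^3 - 168*r^2 + 84*r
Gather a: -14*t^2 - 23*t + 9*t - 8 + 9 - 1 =-14*t^2 - 14*t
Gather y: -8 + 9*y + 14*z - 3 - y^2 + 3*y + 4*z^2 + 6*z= -y^2 + 12*y + 4*z^2 + 20*z - 11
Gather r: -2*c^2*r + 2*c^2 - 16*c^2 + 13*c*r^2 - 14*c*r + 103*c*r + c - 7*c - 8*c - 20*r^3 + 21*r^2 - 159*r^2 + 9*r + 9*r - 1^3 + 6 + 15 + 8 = -14*c^2 - 14*c - 20*r^3 + r^2*(13*c - 138) + r*(-2*c^2 + 89*c + 18) + 28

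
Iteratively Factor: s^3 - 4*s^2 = (s)*(s^2 - 4*s) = s^2*(s - 4)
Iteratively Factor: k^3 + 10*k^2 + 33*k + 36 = (k + 3)*(k^2 + 7*k + 12) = (k + 3)*(k + 4)*(k + 3)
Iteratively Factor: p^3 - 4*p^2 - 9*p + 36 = (p - 3)*(p^2 - p - 12) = (p - 3)*(p + 3)*(p - 4)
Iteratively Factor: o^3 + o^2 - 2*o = (o + 2)*(o^2 - o) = (o - 1)*(o + 2)*(o)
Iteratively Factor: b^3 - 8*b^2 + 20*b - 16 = (b - 2)*(b^2 - 6*b + 8) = (b - 4)*(b - 2)*(b - 2)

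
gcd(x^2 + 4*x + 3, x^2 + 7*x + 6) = x + 1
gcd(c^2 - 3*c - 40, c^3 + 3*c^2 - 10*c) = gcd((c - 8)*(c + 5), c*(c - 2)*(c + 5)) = c + 5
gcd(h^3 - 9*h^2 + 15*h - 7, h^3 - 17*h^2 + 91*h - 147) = h - 7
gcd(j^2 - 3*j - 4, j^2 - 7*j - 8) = j + 1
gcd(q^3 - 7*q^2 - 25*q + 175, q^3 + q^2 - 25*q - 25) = q^2 - 25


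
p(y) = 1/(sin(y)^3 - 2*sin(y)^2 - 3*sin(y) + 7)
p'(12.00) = 0.00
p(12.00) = 0.13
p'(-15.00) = 0.01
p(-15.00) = 0.13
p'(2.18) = -0.17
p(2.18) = 0.27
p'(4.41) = 0.02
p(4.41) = 0.14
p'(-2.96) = -0.04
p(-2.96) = 0.13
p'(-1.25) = -0.02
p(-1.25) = 0.14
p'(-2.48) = 0.01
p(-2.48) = 0.13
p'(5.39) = -0.02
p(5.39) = 0.13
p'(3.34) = -0.04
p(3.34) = 0.13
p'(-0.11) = 0.05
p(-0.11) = 0.14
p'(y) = (-3*sin(y)^2*cos(y) + 4*sin(y)*cos(y) + 3*cos(y))/(sin(y)^3 - 2*sin(y)^2 - 3*sin(y) + 7)^2 = (4*sin(y) + 3*cos(y)^2)*cos(y)/(sin(y)^3 - 2*sin(y)^2 - 3*sin(y) + 7)^2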